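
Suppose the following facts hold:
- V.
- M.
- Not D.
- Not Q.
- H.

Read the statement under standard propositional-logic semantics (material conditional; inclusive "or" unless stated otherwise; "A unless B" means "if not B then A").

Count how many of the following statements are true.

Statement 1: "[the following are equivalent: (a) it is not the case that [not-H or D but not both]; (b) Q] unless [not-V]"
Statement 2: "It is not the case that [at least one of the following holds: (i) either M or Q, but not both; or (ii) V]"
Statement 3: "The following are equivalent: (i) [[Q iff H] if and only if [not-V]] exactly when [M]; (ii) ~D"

1

Statement 1: This is (¬(¬H ⊕ D) ↔ Q) ∨ ¬V.

¬H = ¬T = F
¬H ⊕ D = F ⊕ F = F
¬(¬H ⊕ D) = ¬F = T
¬(¬H ⊕ D) ↔ Q = T ↔ F = F
¬V = ¬T = F
(¬(¬H ⊕ D) ↔ Q) ∨ ¬V = F ∨ F = F
So Statement 1 is false.

Statement 2: In symbols: ¬((M ⊕ Q) ∨ V)

M ⊕ Q = T ⊕ F = T
(M ⊕ Q) ∨ V = T ∨ T = T
¬((M ⊕ Q) ∨ V) = ¬T = F
Hence Statement 2 is false.

Statement 3: Parsed as (((Q ↔ H) ↔ ¬V) ↔ M) ↔ ¬D

Q ↔ H = F ↔ T = F
¬V = ¬T = F
(Q ↔ H) ↔ ¬V = F ↔ F = T
((Q ↔ H) ↔ ¬V) ↔ M = T ↔ T = T
¬D = ¬F = T
(((Q ↔ H) ↔ ¬V) ↔ M) ↔ ¬D = T ↔ T = T
So Statement 3 is true.

True statements: 1 (Statement 3).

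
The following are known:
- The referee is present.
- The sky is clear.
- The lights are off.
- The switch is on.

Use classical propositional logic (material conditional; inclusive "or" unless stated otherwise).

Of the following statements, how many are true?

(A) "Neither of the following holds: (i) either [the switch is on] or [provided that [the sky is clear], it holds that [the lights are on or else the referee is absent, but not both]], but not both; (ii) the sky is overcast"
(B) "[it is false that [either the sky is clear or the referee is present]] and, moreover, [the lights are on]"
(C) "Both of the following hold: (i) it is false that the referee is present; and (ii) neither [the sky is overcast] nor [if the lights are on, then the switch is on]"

Let U = "the switch is on" (True), D = "the sky is overcast" (False), M = "the lights are on" (False), K = "the referee is present" (True).

(A): Parsed as (U xor (not D -> (M xor not K))) nor D

not D = not False = True
not K = not True = False
M xor not K = False xor False = False
not D -> (M xor not K) = True -> False = False
U xor (not D -> (M xor not K)) = True xor False = True
(U xor (not D -> (M xor not K))) nor D = True nor False = False
Thus (A) is false.

(B): Parsed as not (not D or K) and M

not D = not False = True
not D or K = True or True = True
not (not D or K) = not True = False
not (not D or K) and M = False and False = False
So (B) is false.

(C): This is not K and (D nor (M -> U)).

not K = not True = False
M -> U = False -> True = True
D nor (M -> U) = False nor True = False
not K and (D nor (M -> U)) = False and False = False
Thus (C) is false.

0 of the 3 statements are true (none).

0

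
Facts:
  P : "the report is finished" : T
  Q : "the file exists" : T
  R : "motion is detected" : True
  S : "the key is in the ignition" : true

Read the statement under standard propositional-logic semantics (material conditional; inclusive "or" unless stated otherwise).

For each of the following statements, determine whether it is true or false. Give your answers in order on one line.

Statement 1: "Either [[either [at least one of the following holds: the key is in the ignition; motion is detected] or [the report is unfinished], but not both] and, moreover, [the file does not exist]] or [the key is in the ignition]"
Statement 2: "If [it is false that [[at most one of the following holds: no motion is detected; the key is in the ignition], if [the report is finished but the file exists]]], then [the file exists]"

Statement 1 True / Statement 2 True

Statement 1: This is (((S ∨ R) ⊕ ¬P) ∧ ¬Q) ∨ S.

S ∨ R = T ∨ T = T
¬P = ¬T = F
(S ∨ R) ⊕ ¬P = T ⊕ F = T
¬Q = ¬T = F
((S ∨ R) ⊕ ¬P) ∧ ¬Q = T ∧ F = F
(((S ∨ R) ⊕ ¬P) ∧ ¬Q) ∨ S = F ∨ T = T
Hence Statement 1 is true.

Statement 2: In symbols: ¬((P ∧ Q) → (¬R ↑ S)) → Q

P ∧ Q = T ∧ T = T
¬R = ¬T = F
¬R ↑ S = F ↑ T = T
(P ∧ Q) → (¬R ↑ S) = T → T = T
¬((P ∧ Q) → (¬R ↑ S)) = ¬T = F
¬((P ∧ Q) → (¬R ↑ S)) → Q = F → T = T
So Statement 2 is true.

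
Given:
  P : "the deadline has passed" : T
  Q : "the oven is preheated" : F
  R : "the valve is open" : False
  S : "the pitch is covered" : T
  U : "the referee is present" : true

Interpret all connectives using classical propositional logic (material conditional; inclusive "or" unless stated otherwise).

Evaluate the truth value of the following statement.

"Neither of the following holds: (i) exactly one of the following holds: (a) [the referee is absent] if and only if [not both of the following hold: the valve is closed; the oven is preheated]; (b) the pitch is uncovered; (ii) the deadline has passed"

False.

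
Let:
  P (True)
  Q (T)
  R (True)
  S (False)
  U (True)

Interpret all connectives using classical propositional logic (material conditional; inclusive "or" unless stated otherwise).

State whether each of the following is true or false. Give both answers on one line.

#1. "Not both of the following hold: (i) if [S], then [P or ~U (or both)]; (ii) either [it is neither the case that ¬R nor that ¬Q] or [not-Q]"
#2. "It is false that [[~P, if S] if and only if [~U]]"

#1: Parsed as (S → (P ∨ ¬U)) ↑ ((¬R ↓ ¬Q) ∨ ¬Q)

¬U = ¬T = F
P ∨ ¬U = T ∨ F = T
S → (P ∨ ¬U) = F → T = T
¬R = ¬T = F
¬Q = ¬T = F
¬R ↓ ¬Q = F ↓ F = T
¬Q = ¬T = F
(¬R ↓ ¬Q) ∨ ¬Q = T ∨ F = T
(S → (P ∨ ¬U)) ↑ ((¬R ↓ ¬Q) ∨ ¬Q) = T ↑ T = F
So #1 is false.

#2: Formalization: ¬((S → ¬P) ↔ ¬U)

¬P = ¬T = F
S → ¬P = F → F = T
¬U = ¬T = F
(S → ¬P) ↔ ¬U = T ↔ F = F
¬((S → ¬P) ↔ ¬U) = ¬F = T
Thus #2 is true.

#1 False / #2 True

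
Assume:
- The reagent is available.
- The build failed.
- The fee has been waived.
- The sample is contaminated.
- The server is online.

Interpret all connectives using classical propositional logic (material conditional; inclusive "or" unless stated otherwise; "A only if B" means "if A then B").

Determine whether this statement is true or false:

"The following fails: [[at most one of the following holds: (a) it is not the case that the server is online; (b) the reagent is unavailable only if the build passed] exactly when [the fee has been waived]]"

Let U = "the server is online" (T), P = "the reagent is available" (T), Q = "the build passed" (F), R = "the fee has been waived" (T).
Formalization: ~((~U nand (~P -> Q)) <-> R)

~U = ~T = F
~P = ~T = F
~P -> Q = F -> F = T
~U nand (~P -> Q) = F nand T = T
(~U nand (~P -> Q)) <-> R = T <-> T = T
~((~U nand (~P -> Q)) <-> R) = ~T = F

False.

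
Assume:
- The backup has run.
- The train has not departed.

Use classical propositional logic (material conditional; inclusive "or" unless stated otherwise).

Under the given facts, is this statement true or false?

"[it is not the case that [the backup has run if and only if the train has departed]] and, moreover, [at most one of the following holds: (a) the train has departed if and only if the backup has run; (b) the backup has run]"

Let P = "the backup has run" (T), Q = "the train has departed" (F).
Parsed as ¬(P ↔ Q) ∧ ((Q ↔ P) ↑ P)

P ↔ Q = T ↔ F = F
¬(P ↔ Q) = ¬F = T
Q ↔ P = F ↔ T = F
(Q ↔ P) ↑ P = F ↑ T = T
¬(P ↔ Q) ∧ ((Q ↔ P) ↑ P) = T ∧ T = T

True.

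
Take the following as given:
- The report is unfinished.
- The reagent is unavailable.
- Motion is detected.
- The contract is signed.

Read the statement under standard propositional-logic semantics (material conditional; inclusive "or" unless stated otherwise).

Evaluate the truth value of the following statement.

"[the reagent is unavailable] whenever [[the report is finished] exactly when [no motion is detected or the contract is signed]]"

The statement is true.

Let M = "the report is finished" (F), L = "motion is detected" (T), K = "the contract is signed" (T), V = "the reagent is available" (F).
Parsed as (M ↔ (¬L ∨ K)) → ¬V

¬L = ¬T = F
¬L ∨ K = F ∨ T = T
M ↔ (¬L ∨ K) = F ↔ T = F
¬V = ¬F = T
(M ↔ (¬L ∨ K)) → ¬V = F → T = T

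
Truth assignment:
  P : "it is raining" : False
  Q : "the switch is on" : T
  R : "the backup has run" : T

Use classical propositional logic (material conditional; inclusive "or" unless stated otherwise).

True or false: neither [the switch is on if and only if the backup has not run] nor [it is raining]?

True.

In symbols: (Q iff not R) nor P

not R = not True = False
Q iff not R = True iff False = False
(Q iff not R) nor P = False nor False = True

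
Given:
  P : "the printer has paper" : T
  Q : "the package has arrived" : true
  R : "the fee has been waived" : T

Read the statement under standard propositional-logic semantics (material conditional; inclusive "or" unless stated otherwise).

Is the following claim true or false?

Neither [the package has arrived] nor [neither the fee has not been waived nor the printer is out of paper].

In symbols: Q nor (not R nor not P)

not R = not True = False
not P = not True = False
not R nor not P = False nor False = True
Q nor (not R nor not P) = True nor True = False

false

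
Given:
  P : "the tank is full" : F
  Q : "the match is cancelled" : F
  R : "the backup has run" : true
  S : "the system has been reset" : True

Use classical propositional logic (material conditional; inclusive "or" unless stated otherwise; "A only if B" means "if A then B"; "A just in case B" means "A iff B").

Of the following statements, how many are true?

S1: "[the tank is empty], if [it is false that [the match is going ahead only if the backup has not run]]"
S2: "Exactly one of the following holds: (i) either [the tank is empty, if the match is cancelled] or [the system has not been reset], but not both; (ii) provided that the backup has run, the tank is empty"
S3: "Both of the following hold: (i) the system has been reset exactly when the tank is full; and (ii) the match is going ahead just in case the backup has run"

1

S1: Parsed as not (not Q -> not R) -> not P

not Q = not False = True
not R = not True = False
not Q -> not R = True -> False = False
not (not Q -> not R) = not False = True
not P = not False = True
not (not Q -> not R) -> not P = True -> True = True
Hence S1 is true.

S2: Parsed as ((Q -> not P) xor not S) xor (R -> not P)

not P = not False = True
Q -> not P = False -> True = True
not S = not True = False
(Q -> not P) xor not S = True xor False = True
not P = not False = True
R -> not P = True -> True = True
((Q -> not P) xor not S) xor (R -> not P) = True xor True = False
Hence S2 is false.

S3: Formalization: (S iff P) and (not Q iff R)

S iff P = True iff False = False
not Q = not False = True
not Q iff R = True iff True = True
(S iff P) and (not Q iff R) = False and True = False
Hence S3 is false.

Count: 1.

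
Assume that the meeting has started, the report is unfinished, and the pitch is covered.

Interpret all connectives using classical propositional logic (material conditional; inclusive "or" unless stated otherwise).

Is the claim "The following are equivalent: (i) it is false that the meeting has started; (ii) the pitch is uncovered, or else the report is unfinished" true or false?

False

Let P = "the meeting has started" (T), R = "the pitch is covered" (T), Q = "the report is finished" (F).
This is ¬P ↔ (¬R ∨ ¬Q).

¬P = ¬T = F
¬R = ¬T = F
¬Q = ¬F = T
¬R ∨ ¬Q = F ∨ T = T
¬P ↔ (¬R ∨ ¬Q) = F ↔ T = F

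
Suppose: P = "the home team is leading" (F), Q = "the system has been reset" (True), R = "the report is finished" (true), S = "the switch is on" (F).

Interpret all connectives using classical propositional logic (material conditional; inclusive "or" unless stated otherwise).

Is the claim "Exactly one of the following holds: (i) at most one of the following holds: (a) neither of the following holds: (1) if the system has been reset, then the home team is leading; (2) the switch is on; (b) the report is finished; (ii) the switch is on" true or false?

The statement is false.

In symbols: (((Q → P) ↓ S) ↑ R) ⊕ S

Q → P = T → F = F
(Q → P) ↓ S = F ↓ F = T
((Q → P) ↓ S) ↑ R = T ↑ T = F
(((Q → P) ↓ S) ↑ R) ⊕ S = F ⊕ F = F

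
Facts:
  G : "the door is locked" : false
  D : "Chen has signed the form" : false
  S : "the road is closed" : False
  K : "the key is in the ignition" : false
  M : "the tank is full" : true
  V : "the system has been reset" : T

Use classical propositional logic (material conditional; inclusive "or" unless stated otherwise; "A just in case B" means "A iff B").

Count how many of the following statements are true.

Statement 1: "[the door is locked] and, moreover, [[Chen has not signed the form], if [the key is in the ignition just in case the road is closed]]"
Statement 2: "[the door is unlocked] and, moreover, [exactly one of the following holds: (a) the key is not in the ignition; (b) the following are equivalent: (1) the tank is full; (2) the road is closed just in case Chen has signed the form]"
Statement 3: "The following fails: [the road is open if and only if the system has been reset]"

Statement 1: This is G & ((K <-> S) -> ~D).

K <-> S = F <-> F = T
~D = ~F = T
(K <-> S) -> ~D = T -> T = T
G & ((K <-> S) -> ~D) = F & T = F
Thus Statement 1 is false.

Statement 2: This is ~G & (~K xor (M <-> (S <-> D))).

~G = ~F = T
~K = ~F = T
S <-> D = F <-> F = T
M <-> (S <-> D) = T <-> T = T
~K xor (M <-> (S <-> D)) = T xor T = F
~G & (~K xor (M <-> (S <-> D))) = T & F = F
So Statement 2 is false.

Statement 3: Formalization: ~(~S <-> V)

~S = ~F = T
~S <-> V = T <-> T = T
~(~S <-> V) = ~T = F
Thus Statement 3 is false.

0 of the 3 statements are true (none).

0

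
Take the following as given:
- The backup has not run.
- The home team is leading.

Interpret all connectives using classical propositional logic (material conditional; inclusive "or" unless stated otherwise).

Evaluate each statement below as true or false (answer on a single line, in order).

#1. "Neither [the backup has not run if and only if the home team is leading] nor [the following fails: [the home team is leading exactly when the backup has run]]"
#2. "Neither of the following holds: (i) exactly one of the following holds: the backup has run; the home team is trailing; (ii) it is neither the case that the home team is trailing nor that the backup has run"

Let S = "the backup has run" (False), M = "the home team is leading" (True).

#1: In symbols: (not S iff M) nor not (M iff S)

not S = not False = True
not S iff M = True iff True = True
M iff S = True iff False = False
not (M iff S) = not False = True
(not S iff M) nor not (M iff S) = True nor True = False
Hence #1 is false.

#2: In symbols: (S xor not M) nor (not M nor S)

not M = not True = False
S xor not M = False xor False = False
not M = not True = False
not M nor S = False nor False = True
(S xor not M) nor (not M nor S) = False nor True = False
Hence #2 is false.

#1 F, #2 F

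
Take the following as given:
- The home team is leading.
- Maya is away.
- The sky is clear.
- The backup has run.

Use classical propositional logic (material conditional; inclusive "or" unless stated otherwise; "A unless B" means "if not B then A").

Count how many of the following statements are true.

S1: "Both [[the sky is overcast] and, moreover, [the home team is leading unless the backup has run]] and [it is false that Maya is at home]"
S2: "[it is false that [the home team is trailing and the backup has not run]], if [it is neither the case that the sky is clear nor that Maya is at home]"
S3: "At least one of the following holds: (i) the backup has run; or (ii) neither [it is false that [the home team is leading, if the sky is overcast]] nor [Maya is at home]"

2

Let H = "the sky is overcast" (False), D = "the home team is leading" (True), K = "the backup has run" (True), W = "Maya is at home" (False).

S1: Formalization: (H and (D or K)) and not W

D or K = True or True = True
H and (D or K) = False and True = False
not W = not False = True
(H and (D or K)) and not W = False and True = False
So S1 is false.

S2: This is (not H nor W) -> not (not D and not K).

not H = not False = True
not H nor W = True nor False = False
not D = not True = False
not K = not True = False
not D and not K = False and False = False
not (not D and not K) = not False = True
(not H nor W) -> not (not D and not K) = False -> True = True
So S2 is true.

S3: In symbols: K or (not (H -> D) nor W)

H -> D = False -> True = True
not (H -> D) = not True = False
not (H -> D) nor W = False nor False = True
K or (not (H -> D) nor W) = True or True = True
Hence S3 is true.

True statements: 2.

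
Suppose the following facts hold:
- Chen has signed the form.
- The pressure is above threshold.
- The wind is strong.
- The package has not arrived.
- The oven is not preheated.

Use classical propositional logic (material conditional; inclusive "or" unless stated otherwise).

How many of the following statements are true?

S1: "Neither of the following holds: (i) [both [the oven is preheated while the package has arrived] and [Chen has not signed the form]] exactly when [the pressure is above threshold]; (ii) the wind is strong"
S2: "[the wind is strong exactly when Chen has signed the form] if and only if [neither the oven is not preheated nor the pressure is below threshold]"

0

Let U = "the oven is preheated" (F), S = "the package has arrived" (F), P = "Chen has signed the form" (T), Q = "the pressure is above threshold" (T), R = "the wind is strong" (T).

S1: In symbols: (((U ∧ S) ∧ ¬P) ↔ Q) ↓ R

U ∧ S = F ∧ F = F
¬P = ¬T = F
(U ∧ S) ∧ ¬P = F ∧ F = F
((U ∧ S) ∧ ¬P) ↔ Q = F ↔ T = F
(((U ∧ S) ∧ ¬P) ↔ Q) ↓ R = F ↓ T = F
So S1 is false.

S2: Formalization: (R ↔ P) ↔ (¬U ↓ ¬Q)

R ↔ P = T ↔ T = T
¬U = ¬F = T
¬Q = ¬T = F
¬U ↓ ¬Q = T ↓ F = F
(R ↔ P) ↔ (¬U ↓ ¬Q) = T ↔ F = F
So S2 is false.

Count: 0.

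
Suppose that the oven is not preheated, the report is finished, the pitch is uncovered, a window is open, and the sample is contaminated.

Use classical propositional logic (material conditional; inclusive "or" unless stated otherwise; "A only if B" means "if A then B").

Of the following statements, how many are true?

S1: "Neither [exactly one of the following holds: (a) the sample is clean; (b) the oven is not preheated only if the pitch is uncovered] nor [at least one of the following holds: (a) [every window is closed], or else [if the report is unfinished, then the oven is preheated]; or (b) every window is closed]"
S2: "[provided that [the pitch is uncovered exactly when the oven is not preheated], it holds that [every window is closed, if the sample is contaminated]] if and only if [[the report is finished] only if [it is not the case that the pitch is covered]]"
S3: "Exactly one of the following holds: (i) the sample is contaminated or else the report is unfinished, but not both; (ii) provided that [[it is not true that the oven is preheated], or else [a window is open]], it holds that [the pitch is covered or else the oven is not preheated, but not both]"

Let K = "the sample is contaminated" (T), N = "the oven is preheated" (F), H = "the pitch is covered" (F), W = "a window is open" (T), M = "the report is finished" (T).

S1: Parsed as (¬K ⊕ (¬N → ¬H)) ↓ ((¬W ∨ (¬M → N)) ∨ ¬W)

¬K = ¬T = F
¬N = ¬F = T
¬H = ¬F = T
¬N → ¬H = T → T = T
¬K ⊕ (¬N → ¬H) = F ⊕ T = T
¬W = ¬T = F
¬M = ¬T = F
¬M → N = F → F = T
¬W ∨ (¬M → N) = F ∨ T = T
¬W = ¬T = F
(¬W ∨ (¬M → N)) ∨ ¬W = T ∨ F = T
(¬K ⊕ (¬N → ¬H)) ↓ ((¬W ∨ (¬M → N)) ∨ ¬W) = T ↓ T = F
So S1 is false.

S2: Parsed as ((¬H ↔ ¬N) → (K → ¬W)) ↔ (M → ¬H)

¬H = ¬F = T
¬N = ¬F = T
¬H ↔ ¬N = T ↔ T = T
¬W = ¬T = F
K → ¬W = T → F = F
(¬H ↔ ¬N) → (K → ¬W) = T → F = F
¬H = ¬F = T
M → ¬H = T → T = T
((¬H ↔ ¬N) → (K → ¬W)) ↔ (M → ¬H) = F ↔ T = F
So S2 is false.

S3: This is (K ⊕ ¬M) ⊕ ((¬N ∨ W) → (H ⊕ ¬N)).

¬M = ¬T = F
K ⊕ ¬M = T ⊕ F = T
¬N = ¬F = T
¬N ∨ W = T ∨ T = T
¬N = ¬F = T
H ⊕ ¬N = F ⊕ T = T
(¬N ∨ W) → (H ⊕ ¬N) = T → T = T
(K ⊕ ¬M) ⊕ ((¬N ∨ W) → (H ⊕ ¬N)) = T ⊕ T = F
So S3 is false.

True statements: 0 (none).

0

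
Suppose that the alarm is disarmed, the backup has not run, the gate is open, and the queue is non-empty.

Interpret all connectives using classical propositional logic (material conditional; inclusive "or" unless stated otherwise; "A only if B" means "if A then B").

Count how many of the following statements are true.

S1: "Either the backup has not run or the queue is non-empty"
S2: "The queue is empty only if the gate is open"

Let Q = "the backup has run" (F), S = "the queue is empty" (F), R = "the gate is open" (T).

S1: This is ¬Q ∨ ¬S.

¬Q = ¬F = T
¬S = ¬F = T
¬Q ∨ ¬S = T ∨ T = T
Hence S1 is true.

S2: This is S → R.

S → R = F → T = T
Hence S2 is true.

2 of the 2 statements are true.

2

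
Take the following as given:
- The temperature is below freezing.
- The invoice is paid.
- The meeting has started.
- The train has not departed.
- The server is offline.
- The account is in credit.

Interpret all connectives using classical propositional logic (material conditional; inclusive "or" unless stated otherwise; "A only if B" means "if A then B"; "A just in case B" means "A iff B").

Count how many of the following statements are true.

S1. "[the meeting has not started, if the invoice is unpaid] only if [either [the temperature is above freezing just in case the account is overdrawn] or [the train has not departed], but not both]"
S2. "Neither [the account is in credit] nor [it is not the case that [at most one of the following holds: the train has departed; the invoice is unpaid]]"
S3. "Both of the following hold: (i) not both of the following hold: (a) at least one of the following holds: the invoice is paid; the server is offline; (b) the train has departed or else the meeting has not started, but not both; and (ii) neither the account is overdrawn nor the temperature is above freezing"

1

Let Q = "the invoice is paid" (T), R = "the meeting has started" (T), P = "the temperature is below freezing" (T), V = "the account is overdrawn" (F), S = "the train has departed" (F), U = "the server is online" (F).

S1: In symbols: (~Q -> ~R) -> ((~P <-> V) xor ~S)

~Q = ~T = F
~R = ~T = F
~Q -> ~R = F -> F = T
~P = ~T = F
~P <-> V = F <-> F = T
~S = ~F = T
(~P <-> V) xor ~S = T xor T = F
(~Q -> ~R) -> ((~P <-> V) xor ~S) = T -> F = F
Thus S1 is false.

S2: This is ~V nor ~(S nand ~Q).

~V = ~F = T
~Q = ~T = F
S nand ~Q = F nand F = T
~(S nand ~Q) = ~T = F
~V nor ~(S nand ~Q) = T nor F = F
Thus S2 is false.

S3: Formalization: ((Q | ~U) nand (S xor ~R)) & (V nor ~P)

~U = ~F = T
Q | ~U = T | T = T
~R = ~T = F
S xor ~R = F xor F = F
(Q | ~U) nand (S xor ~R) = T nand F = T
~P = ~T = F
V nor ~P = F nor F = T
((Q | ~U) nand (S xor ~R)) & (V nor ~P) = T & T = T
Hence S3 is true.

True statements: 1 (S3).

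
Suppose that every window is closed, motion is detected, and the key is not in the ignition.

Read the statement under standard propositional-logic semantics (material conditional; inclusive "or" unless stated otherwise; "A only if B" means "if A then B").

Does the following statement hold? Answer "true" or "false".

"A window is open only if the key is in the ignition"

The statement is true.

Let P = "a window is open" (F), R = "the key is in the ignition" (F).
Formalization: P → R

P → R = F → F = T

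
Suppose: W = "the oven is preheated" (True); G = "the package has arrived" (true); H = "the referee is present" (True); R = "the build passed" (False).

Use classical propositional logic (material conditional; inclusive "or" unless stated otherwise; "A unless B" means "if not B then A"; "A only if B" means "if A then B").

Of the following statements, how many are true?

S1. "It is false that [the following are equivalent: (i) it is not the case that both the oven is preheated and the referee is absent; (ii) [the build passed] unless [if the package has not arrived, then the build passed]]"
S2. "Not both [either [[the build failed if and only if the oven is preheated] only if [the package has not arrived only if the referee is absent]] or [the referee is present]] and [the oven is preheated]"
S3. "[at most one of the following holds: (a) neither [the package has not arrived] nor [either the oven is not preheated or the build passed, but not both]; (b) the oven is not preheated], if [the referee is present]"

1

S1: In symbols: ¬((W ↑ ¬H) ↔ (R ∨ (¬G → R)))

¬H = ¬T = F
W ↑ ¬H = T ↑ F = T
¬G = ¬T = F
¬G → R = F → F = T
R ∨ (¬G → R) = F ∨ T = T
(W ↑ ¬H) ↔ (R ∨ (¬G → R)) = T ↔ T = T
¬((W ↑ ¬H) ↔ (R ∨ (¬G → R))) = ¬T = F
Thus S1 is false.

S2: Formalization: (((¬R ↔ W) → (¬G → ¬H)) ∨ H) ↑ W

¬R = ¬F = T
¬R ↔ W = T ↔ T = T
¬G = ¬T = F
¬H = ¬T = F
¬G → ¬H = F → F = T
(¬R ↔ W) → (¬G → ¬H) = T → T = T
((¬R ↔ W) → (¬G → ¬H)) ∨ H = T ∨ T = T
(((¬R ↔ W) → (¬G → ¬H)) ∨ H) ↑ W = T ↑ T = F
So S2 is false.

S3: This is H → ((¬G ↓ (¬W ⊕ R)) ↑ ¬W).

¬G = ¬T = F
¬W = ¬T = F
¬W ⊕ R = F ⊕ F = F
¬G ↓ (¬W ⊕ R) = F ↓ F = T
¬W = ¬T = F
(¬G ↓ (¬W ⊕ R)) ↑ ¬W = T ↑ F = T
H → ((¬G ↓ (¬W ⊕ R)) ↑ ¬W) = T → T = T
Hence S3 is true.

Count: 1.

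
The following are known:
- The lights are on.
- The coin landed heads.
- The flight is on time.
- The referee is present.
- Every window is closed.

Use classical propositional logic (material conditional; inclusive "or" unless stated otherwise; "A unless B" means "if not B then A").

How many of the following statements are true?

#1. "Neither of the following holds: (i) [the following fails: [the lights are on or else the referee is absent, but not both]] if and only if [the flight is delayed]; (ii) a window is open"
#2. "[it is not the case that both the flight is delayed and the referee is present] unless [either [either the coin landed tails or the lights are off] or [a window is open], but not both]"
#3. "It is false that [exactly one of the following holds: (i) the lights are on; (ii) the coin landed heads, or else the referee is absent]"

Let D = "the lights are on" (T), N = "the referee is present" (T), K = "the flight is delayed" (F), W = "a window is open" (F), Q = "the coin landed heads" (T).

#1: Parsed as (~(D xor ~N) <-> K) nor W

~N = ~T = F
D xor ~N = T xor F = T
~(D xor ~N) = ~T = F
~(D xor ~N) <-> K = F <-> F = T
(~(D xor ~N) <-> K) nor W = T nor F = F
So #1 is false.

#2: This is (K nand N) | ((~Q | ~D) xor W).

K nand N = F nand T = T
~Q = ~T = F
~D = ~T = F
~Q | ~D = F | F = F
(~Q | ~D) xor W = F xor F = F
(K nand N) | ((~Q | ~D) xor W) = T | F = T
Thus #2 is true.

#3: Parsed as ~(D xor (Q | ~N))

~N = ~T = F
Q | ~N = T | F = T
D xor (Q | ~N) = T xor T = F
~(D xor (Q | ~N)) = ~F = T
So #3 is true.

Count: 2.

2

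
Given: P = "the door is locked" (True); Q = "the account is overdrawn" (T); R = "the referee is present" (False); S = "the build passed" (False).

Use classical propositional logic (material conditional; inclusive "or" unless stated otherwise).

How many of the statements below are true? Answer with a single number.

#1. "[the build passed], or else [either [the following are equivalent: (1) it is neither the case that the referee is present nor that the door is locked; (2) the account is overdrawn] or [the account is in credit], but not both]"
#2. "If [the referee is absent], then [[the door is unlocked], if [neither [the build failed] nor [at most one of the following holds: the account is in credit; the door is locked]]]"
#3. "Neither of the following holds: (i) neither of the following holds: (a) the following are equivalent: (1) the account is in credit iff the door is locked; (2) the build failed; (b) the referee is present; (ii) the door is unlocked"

1

#1: In symbols: S | (((R nor P) <-> Q) xor ~Q)

R nor P = F nor T = F
(R nor P) <-> Q = F <-> T = F
~Q = ~T = F
((R nor P) <-> Q) xor ~Q = F xor F = F
S | (((R nor P) <-> Q) xor ~Q) = F | F = F
Hence #1 is false.

#2: Formalization: ~R -> ((~S nor (~Q nand P)) -> ~P)

~R = ~F = T
~S = ~F = T
~Q = ~T = F
~Q nand P = F nand T = T
~S nor (~Q nand P) = T nor T = F
~P = ~T = F
(~S nor (~Q nand P)) -> ~P = F -> F = T
~R -> ((~S nor (~Q nand P)) -> ~P) = T -> T = T
Thus #2 is true.

#3: This is (((~Q <-> P) <-> ~S) nor R) nor ~P.

~Q = ~T = F
~Q <-> P = F <-> T = F
~S = ~F = T
(~Q <-> P) <-> ~S = F <-> T = F
((~Q <-> P) <-> ~S) nor R = F nor F = T
~P = ~T = F
(((~Q <-> P) <-> ~S) nor R) nor ~P = T nor F = F
Thus #3 is false.

Count: 1.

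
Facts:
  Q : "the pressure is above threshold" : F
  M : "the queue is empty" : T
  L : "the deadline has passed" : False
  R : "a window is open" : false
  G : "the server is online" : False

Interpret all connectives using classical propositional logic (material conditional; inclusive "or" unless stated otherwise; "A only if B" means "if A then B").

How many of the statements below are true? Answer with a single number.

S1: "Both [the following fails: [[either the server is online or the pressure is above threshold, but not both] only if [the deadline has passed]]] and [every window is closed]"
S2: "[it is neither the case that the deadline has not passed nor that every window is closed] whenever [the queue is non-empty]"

S1: This is ~((G xor Q) -> L) & ~R.

G xor Q = F xor F = F
(G xor Q) -> L = F -> F = T
~((G xor Q) -> L) = ~T = F
~R = ~F = T
~((G xor Q) -> L) & ~R = F & T = F
Thus S1 is false.

S2: In symbols: ~M -> (~L nor ~R)

~M = ~T = F
~L = ~F = T
~R = ~F = T
~L nor ~R = T nor T = F
~M -> (~L nor ~R) = F -> F = T
So S2 is true.

1 of the 2 statements is true.

1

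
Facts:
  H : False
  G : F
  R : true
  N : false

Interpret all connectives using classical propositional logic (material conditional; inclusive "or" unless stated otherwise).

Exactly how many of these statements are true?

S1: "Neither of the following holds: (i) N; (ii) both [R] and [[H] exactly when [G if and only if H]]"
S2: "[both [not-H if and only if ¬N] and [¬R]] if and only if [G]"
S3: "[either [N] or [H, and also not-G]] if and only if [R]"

2

S1: Formalization: N nor (R and (H iff (G iff H)))

G iff H = False iff False = True
H iff (G iff H) = False iff True = False
R and (H iff (G iff H)) = True and False = False
N nor (R and (H iff (G iff H))) = False nor False = True
Thus S1 is true.

S2: In symbols: ((not H iff not N) and not R) iff G

not H = not False = True
not N = not False = True
not H iff not N = True iff True = True
not R = not True = False
(not H iff not N) and not R = True and False = False
((not H iff not N) and not R) iff G = False iff False = True
Thus S2 is true.

S3: Parsed as (N or (H and not G)) iff R

not G = not False = True
H and not G = False and True = False
N or (H and not G) = False or False = False
(N or (H and not G)) iff R = False iff True = False
Hence S3 is false.

True statements: 2 (S1, S2).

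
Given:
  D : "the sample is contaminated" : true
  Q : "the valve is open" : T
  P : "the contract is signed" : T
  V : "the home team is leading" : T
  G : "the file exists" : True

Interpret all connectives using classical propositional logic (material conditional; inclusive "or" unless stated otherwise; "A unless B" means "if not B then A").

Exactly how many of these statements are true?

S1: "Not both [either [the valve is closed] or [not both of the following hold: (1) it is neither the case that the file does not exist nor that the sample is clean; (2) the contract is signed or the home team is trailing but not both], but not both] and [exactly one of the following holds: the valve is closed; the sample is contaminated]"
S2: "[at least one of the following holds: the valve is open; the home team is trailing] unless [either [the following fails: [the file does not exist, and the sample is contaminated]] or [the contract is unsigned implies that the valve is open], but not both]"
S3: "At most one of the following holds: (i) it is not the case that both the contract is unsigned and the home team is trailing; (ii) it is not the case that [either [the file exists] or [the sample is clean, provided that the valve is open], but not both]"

3

S1: Parsed as (not Q xor ((not G nor not D) nand (P xor not V))) nand (not Q xor D)

not Q = not True = False
not G = not True = False
not D = not True = False
not G nor not D = False nor False = True
not V = not True = False
P xor not V = True xor False = True
(not G nor not D) nand (P xor not V) = True nand True = False
not Q xor ((not G nor not D) nand (P xor not V)) = False xor False = False
not Q = not True = False
not Q xor D = False xor True = True
(not Q xor ((not G nor not D) nand (P xor not V))) nand (not Q xor D) = False nand True = True
Thus S1 is true.

S2: Formalization: (Q or not V) or (not (not G and D) xor (not P -> Q))

not V = not True = False
Q or not V = True or False = True
not G = not True = False
not G and D = False and True = False
not (not G and D) = not False = True
not P = not True = False
not P -> Q = False -> True = True
not (not G and D) xor (not P -> Q) = True xor True = False
(Q or not V) or (not (not G and D) xor (not P -> Q)) = True or False = True
Thus S2 is true.

S3: This is (not P nand not V) nand not (G xor (Q -> not D)).

not P = not True = False
not V = not True = False
not P nand not V = False nand False = True
not D = not True = False
Q -> not D = True -> False = False
G xor (Q -> not D) = True xor False = True
not (G xor (Q -> not D)) = not True = False
(not P nand not V) nand not (G xor (Q -> not D)) = True nand False = True
Thus S3 is true.

Count: 3.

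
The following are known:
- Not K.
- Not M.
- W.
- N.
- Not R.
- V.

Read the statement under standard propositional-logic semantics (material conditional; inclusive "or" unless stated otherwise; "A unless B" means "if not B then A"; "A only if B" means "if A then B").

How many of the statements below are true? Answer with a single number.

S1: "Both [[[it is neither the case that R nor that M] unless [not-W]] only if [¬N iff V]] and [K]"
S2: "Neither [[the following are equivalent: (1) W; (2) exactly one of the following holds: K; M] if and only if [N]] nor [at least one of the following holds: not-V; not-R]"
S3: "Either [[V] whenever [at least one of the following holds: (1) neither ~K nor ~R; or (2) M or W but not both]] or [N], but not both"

S1: Parsed as (((R nor M) or not W) -> (not N iff V)) and K

R nor M = False nor False = True
not W = not True = False
(R nor M) or not W = True or False = True
not N = not True = False
not N iff V = False iff True = False
((R nor M) or not W) -> (not N iff V) = True -> False = False
(((R nor M) or not W) -> (not N iff V)) and K = False and False = False
Hence S1 is false.

S2: In symbols: ((W iff (K xor M)) iff N) nor (not V or not R)

K xor M = False xor False = False
W iff (K xor M) = True iff False = False
(W iff (K xor M)) iff N = False iff True = False
not V = not True = False
not R = not False = True
not V or not R = False or True = True
((W iff (K xor M)) iff N) nor (not V or not R) = False nor True = False
Hence S2 is false.

S3: This is (((not K nor not R) or (M xor W)) -> V) xor N.

not K = not False = True
not R = not False = True
not K nor not R = True nor True = False
M xor W = False xor True = True
(not K nor not R) or (M xor W) = False or True = True
((not K nor not R) or (M xor W)) -> V = True -> True = True
(((not K nor not R) or (M xor W)) -> V) xor N = True xor True = False
So S3 is false.

Count: 0.

0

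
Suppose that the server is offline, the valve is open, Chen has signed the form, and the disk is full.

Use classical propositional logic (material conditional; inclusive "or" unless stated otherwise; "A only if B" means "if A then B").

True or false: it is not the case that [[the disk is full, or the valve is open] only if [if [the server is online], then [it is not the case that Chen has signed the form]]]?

false

Let S = "the disk is full" (True), Q = "the valve is open" (True), P = "the server is online" (False), R = "Chen has signed the form" (True).
Formalization: not ((S or Q) -> (P -> not R))

S or Q = True or True = True
not R = not True = False
P -> not R = False -> False = True
(S or Q) -> (P -> not R) = True -> True = True
not ((S or Q) -> (P -> not R)) = not True = False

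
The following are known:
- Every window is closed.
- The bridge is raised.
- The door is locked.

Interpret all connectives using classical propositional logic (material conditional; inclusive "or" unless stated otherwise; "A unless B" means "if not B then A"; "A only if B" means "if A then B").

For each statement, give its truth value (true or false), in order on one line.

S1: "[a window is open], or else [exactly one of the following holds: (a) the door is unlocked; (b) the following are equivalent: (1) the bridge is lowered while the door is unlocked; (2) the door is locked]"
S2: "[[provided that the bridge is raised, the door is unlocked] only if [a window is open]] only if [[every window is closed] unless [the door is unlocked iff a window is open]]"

Let P = "a window is open" (False), R = "the door is locked" (True), Q = "the bridge is raised" (True).

S1: This is P or (not R xor ((not Q and not R) iff R)).

not R = not True = False
not Q = not True = False
not R = not True = False
not Q and not R = False and False = False
(not Q and not R) iff R = False iff True = False
not R xor ((not Q and not R) iff R) = False xor False = False
P or (not R xor ((not Q and not R) iff R)) = False or False = False
Hence S1 is false.

S2: This is ((Q -> not R) -> P) -> (not P or (not R iff P)).

not R = not True = False
Q -> not R = True -> False = False
(Q -> not R) -> P = False -> False = True
not P = not False = True
not R = not True = False
not R iff P = False iff False = True
not P or (not R iff P) = True or True = True
((Q -> not R) -> P) -> (not P or (not R iff P)) = True -> True = True
Thus S2 is true.

S1 false, S2 true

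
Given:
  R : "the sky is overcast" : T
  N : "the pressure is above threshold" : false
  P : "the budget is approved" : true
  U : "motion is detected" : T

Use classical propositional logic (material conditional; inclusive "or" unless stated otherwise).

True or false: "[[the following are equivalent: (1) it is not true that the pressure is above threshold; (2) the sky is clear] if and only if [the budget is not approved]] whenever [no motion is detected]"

The statement is true.

Values: U=True, N=False, R=True, P=True.
Formalization: not U -> ((not N iff not R) iff not P)

not U = not True = False
not N = not False = True
not R = not True = False
not N iff not R = True iff False = False
not P = not True = False
(not N iff not R) iff not P = False iff False = True
not U -> ((not N iff not R) iff not P) = False -> True = True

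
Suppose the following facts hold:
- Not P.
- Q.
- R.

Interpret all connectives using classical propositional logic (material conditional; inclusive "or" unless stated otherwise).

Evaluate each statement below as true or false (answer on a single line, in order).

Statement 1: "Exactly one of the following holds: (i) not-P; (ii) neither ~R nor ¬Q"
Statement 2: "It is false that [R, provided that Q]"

Statement 1 F / Statement 2 F

Statement 1: In symbols: not P xor (not R nor not Q)

not P = not False = True
not R = not True = False
not Q = not True = False
not R nor not Q = False nor False = True
not P xor (not R nor not Q) = True xor True = False
Hence Statement 1 is false.

Statement 2: Parsed as not (Q -> R)

Q -> R = True -> True = True
not (Q -> R) = not True = False
Thus Statement 2 is false.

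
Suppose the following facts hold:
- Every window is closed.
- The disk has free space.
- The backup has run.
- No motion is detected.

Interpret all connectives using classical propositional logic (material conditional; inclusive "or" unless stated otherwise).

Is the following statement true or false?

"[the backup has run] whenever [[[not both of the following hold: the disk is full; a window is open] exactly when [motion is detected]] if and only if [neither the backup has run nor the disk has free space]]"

Let Q = "the disk is full" (F), P = "a window is open" (F), S = "motion is detected" (F), R = "the backup has run" (T).
Parsed as (((Q nand P) <-> S) <-> (R nor ~Q)) -> R

Q nand P = F nand F = T
(Q nand P) <-> S = T <-> F = F
~Q = ~F = T
R nor ~Q = T nor T = F
((Q nand P) <-> S) <-> (R nor ~Q) = F <-> F = T
(((Q nand P) <-> S) <-> (R nor ~Q)) -> R = T -> T = T

true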